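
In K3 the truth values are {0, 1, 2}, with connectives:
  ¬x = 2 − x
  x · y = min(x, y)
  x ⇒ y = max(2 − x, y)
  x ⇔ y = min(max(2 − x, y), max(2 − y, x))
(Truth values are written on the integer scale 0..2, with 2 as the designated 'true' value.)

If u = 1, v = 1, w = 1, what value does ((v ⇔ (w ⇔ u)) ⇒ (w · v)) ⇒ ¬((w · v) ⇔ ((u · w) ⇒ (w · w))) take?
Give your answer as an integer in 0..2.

w ⇔ u = 1 ⇔ 1 = 1
v ⇔ (w ⇔ u) = 1 ⇔ 1 = 1
w · v = 1 · 1 = 1
(v ⇔ (w ⇔ u)) ⇒ (w · v) = 1 ⇒ 1 = 1
w · v = 1 · 1 = 1
u · w = 1 · 1 = 1
w · w = 1 · 1 = 1
(u · w) ⇒ (w · w) = 1 ⇒ 1 = 1
(w · v) ⇔ ((u · w) ⇒ (w · w)) = 1 ⇔ 1 = 1
¬((w · v) ⇔ ((u · w) ⇒ (w · w))) = ¬1 = 1
((v ⇔ (w ⇔ u)) ⇒ (w · v)) ⇒ ¬((w · v) ⇔ ((u · w) ⇒ (w · w))) = 1 ⇒ 1 = 1

1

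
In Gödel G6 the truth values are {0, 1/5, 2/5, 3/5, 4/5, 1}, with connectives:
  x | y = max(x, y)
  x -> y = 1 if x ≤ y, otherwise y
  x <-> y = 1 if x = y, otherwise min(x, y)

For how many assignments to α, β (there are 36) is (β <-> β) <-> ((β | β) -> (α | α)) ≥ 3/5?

value 1: 21 assignments (counts)
value 4/5: 1 assignment (counts)
value 3/5: 2 assignments (counts)
value 2/5: 3 assignments
value 1/5: 4 assignments
value 0: 5 assignments
So 24 of the 36 assignments meet the threshold.

24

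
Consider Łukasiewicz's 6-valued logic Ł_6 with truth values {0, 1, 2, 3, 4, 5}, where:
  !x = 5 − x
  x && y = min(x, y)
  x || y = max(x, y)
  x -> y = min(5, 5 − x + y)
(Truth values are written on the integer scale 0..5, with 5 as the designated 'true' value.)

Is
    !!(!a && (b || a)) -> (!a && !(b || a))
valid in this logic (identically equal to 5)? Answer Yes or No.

No

Counterexample: take a = 0, b = 3.
!a = !0 = 5
b || a = 3 || 0 = 3
!a && (b || a) = 5 && 3 = 3
!(!a && (b || a)) = !3 = 2
!!(!a && (b || a)) = !2 = 3
!a = !0 = 5
b || a = 3 || 0 = 3
!(b || a) = !3 = 2
!a && !(b || a) = 5 && 2 = 2
!!(!a && (b || a)) -> (!a && !(b || a)) = 3 -> 2 = 4
This gives 4 ≠ 5.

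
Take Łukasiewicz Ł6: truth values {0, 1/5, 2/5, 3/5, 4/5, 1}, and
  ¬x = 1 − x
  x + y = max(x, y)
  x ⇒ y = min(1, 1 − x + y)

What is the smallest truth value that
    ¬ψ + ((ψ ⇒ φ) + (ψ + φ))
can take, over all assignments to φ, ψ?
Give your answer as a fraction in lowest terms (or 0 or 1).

Take φ = 0, ψ = 2/5:
¬ψ = ¬2/5 = 3/5
ψ ⇒ φ = 2/5 ⇒ 0 = 3/5
ψ + φ = 2/5 + 0 = 2/5
(ψ ⇒ φ) + (ψ + φ) = 3/5 + 2/5 = 3/5
¬ψ + ((ψ ⇒ φ) + (ψ + φ)) = 3/5 + 3/5 = 3/5
No assignment yields a value below 3/5, so this is the minimum.

3/5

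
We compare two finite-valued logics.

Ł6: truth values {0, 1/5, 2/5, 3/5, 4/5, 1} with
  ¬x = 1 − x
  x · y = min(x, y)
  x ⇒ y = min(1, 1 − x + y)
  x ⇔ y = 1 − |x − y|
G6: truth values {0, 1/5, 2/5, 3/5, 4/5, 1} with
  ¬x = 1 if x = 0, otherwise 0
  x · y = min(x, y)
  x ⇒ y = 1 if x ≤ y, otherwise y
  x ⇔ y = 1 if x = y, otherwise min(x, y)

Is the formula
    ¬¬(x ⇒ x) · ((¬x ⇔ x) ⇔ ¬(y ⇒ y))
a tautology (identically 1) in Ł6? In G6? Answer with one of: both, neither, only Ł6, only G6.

In Ł6: at x = 1/5, y = 0 the value is 3/5 — not a tautology.
In G6: every assignment gives 1 — tautology.

only G6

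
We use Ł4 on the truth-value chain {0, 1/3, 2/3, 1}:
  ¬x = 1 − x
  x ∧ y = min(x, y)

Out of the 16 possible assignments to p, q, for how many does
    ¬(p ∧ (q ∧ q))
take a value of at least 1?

p = 0, q = 0 ↦ 1  ≥
p = 0, q = 1/3 ↦ 1  ≥
p = 0, q = 2/3 ↦ 1  ≥
p = 0, q = 1 ↦ 1  ≥
p = 1/3, q = 0 ↦ 1  ≥
p = 1/3, q = 1/3 ↦ 2/3  <
p = 1/3, q = 2/3 ↦ 2/3  <
p = 1/3, q = 1 ↦ 2/3  <
p = 2/3, q = 0 ↦ 1  ≥
p = 2/3, q = 1/3 ↦ 2/3  <
p = 2/3, q = 2/3 ↦ 1/3  <
p = 2/3, q = 1 ↦ 1/3  <
p = 1, q = 0 ↦ 1  ≥
p = 1, q = 1/3 ↦ 2/3  <
p = 1, q = 2/3 ↦ 1/3  <
p = 1, q = 1 ↦ 0  <
So 7 of the 16 assignments meet the threshold.

7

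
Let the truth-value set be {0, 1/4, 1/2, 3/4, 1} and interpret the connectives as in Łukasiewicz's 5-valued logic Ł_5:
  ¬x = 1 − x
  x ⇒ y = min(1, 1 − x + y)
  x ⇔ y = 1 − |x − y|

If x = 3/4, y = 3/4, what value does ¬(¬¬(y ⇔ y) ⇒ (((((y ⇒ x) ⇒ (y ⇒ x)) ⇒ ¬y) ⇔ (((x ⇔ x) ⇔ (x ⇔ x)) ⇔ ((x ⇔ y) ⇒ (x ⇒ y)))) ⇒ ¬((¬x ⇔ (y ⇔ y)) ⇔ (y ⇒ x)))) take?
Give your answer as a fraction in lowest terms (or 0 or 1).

y ⇔ y = 3/4 ⇔ 3/4 = 1
¬(y ⇔ y) = ¬1 = 0
¬¬(y ⇔ y) = ¬0 = 1
y ⇒ x = 3/4 ⇒ 3/4 = 1
y ⇒ x = 3/4 ⇒ 3/4 = 1
(y ⇒ x) ⇒ (y ⇒ x) = 1 ⇒ 1 = 1
¬y = ¬3/4 = 1/4
((y ⇒ x) ⇒ (y ⇒ x)) ⇒ ¬y = 1 ⇒ 1/4 = 1/4
x ⇔ x = 3/4 ⇔ 3/4 = 1
x ⇔ x = 3/4 ⇔ 3/4 = 1
(x ⇔ x) ⇔ (x ⇔ x) = 1 ⇔ 1 = 1
x ⇔ y = 3/4 ⇔ 3/4 = 1
x ⇒ y = 3/4 ⇒ 3/4 = 1
(x ⇔ y) ⇒ (x ⇒ y) = 1 ⇒ 1 = 1
((x ⇔ x) ⇔ (x ⇔ x)) ⇔ ((x ⇔ y) ⇒ (x ⇒ y)) = 1 ⇔ 1 = 1
(((y ⇒ x) ⇒ (y ⇒ x)) ⇒ ¬y) ⇔ (((x ⇔ x) ⇔ (x ⇔ x)) ⇔ ((x ⇔ y) ⇒ (x ⇒ y))) = 1/4 ⇔ 1 = 1/4
¬x = ¬3/4 = 1/4
y ⇔ y = 3/4 ⇔ 3/4 = 1
¬x ⇔ (y ⇔ y) = 1/4 ⇔ 1 = 1/4
y ⇒ x = 3/4 ⇒ 3/4 = 1
(¬x ⇔ (y ⇔ y)) ⇔ (y ⇒ x) = 1/4 ⇔ 1 = 1/4
¬((¬x ⇔ (y ⇔ y)) ⇔ (y ⇒ x)) = ¬1/4 = 3/4
((((y ⇒ x) ⇒ (y ⇒ x)) ⇒ ¬y) ⇔ (((x ⇔ x) ⇔ (x ⇔ x)) ⇔ ((x ⇔ y) ⇒ (x ⇒ y)))) ⇒ ¬((¬x ⇔ (y ⇔ y)) ⇔ (y ⇒ x)) = 1/4 ⇒ 3/4 = 1
¬¬(y ⇔ y) ⇒ (((((y ⇒ x) ⇒ (y ⇒ x)) ⇒ ¬y) ⇔ (((x ⇔ x) ⇔ (x ⇔ x)) ⇔ ((x ⇔ y) ⇒ (x ⇒ y)))) ⇒ ¬((¬x ⇔ (y ⇔ y)) ⇔ (y ⇒ x))) = 1 ⇒ 1 = 1
¬(¬¬(y ⇔ y) ⇒ (((((y ⇒ x) ⇒ (y ⇒ x)) ⇒ ¬y) ⇔ (((x ⇔ x) ⇔ (x ⇔ x)) ⇔ ((x ⇔ y) ⇒ (x ⇒ y)))) ⇒ ¬((¬x ⇔ (y ⇔ y)) ⇔ (y ⇒ x)))) = ¬1 = 0

0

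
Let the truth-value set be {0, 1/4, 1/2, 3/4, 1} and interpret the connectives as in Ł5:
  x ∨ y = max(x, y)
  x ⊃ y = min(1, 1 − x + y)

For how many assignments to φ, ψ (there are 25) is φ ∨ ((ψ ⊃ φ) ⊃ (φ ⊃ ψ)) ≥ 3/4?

value 1: 19 assignments (counts)
value 3/4: 5 assignments (counts)
value 1/2: 1 assignment
So 24 of the 25 assignments meet the threshold.

24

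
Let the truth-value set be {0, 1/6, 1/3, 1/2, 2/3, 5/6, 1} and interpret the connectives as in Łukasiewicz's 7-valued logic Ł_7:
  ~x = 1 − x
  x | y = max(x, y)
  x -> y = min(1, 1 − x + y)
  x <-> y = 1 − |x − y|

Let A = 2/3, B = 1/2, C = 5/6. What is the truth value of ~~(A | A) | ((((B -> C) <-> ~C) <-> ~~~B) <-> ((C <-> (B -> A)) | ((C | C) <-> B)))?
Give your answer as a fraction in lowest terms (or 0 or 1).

A | A = 2/3 | 2/3 = 2/3
~(A | A) = ~2/3 = 1/3
~~(A | A) = ~1/3 = 2/3
B -> C = 1/2 -> 5/6 = 1
~C = ~5/6 = 1/6
(B -> C) <-> ~C = 1 <-> 1/6 = 1/6
~B = ~1/2 = 1/2
~~B = ~1/2 = 1/2
~~~B = ~1/2 = 1/2
((B -> C) <-> ~C) <-> ~~~B = 1/6 <-> 1/2 = 2/3
B -> A = 1/2 -> 2/3 = 1
C <-> (B -> A) = 5/6 <-> 1 = 5/6
C | C = 5/6 | 5/6 = 5/6
(C | C) <-> B = 5/6 <-> 1/2 = 2/3
(C <-> (B -> A)) | ((C | C) <-> B) = 5/6 | 2/3 = 5/6
(((B -> C) <-> ~C) <-> ~~~B) <-> ((C <-> (B -> A)) | ((C | C) <-> B)) = 2/3 <-> 5/6 = 5/6
~~(A | A) | ((((B -> C) <-> ~C) <-> ~~~B) <-> ((C <-> (B -> A)) | ((C | C) <-> B))) = 2/3 | 5/6 = 5/6

5/6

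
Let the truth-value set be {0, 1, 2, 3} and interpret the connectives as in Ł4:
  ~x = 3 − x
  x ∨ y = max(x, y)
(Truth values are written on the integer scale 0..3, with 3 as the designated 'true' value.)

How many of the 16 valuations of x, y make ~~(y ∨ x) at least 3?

7

x = 0, y = 0 ↦ 0  <
x = 0, y = 1 ↦ 1  <
x = 0, y = 2 ↦ 2  <
x = 0, y = 3 ↦ 3  ≥
x = 1, y = 0 ↦ 1  <
x = 1, y = 1 ↦ 1  <
x = 1, y = 2 ↦ 2  <
x = 1, y = 3 ↦ 3  ≥
x = 2, y = 0 ↦ 2  <
x = 2, y = 1 ↦ 2  <
x = 2, y = 2 ↦ 2  <
x = 2, y = 3 ↦ 3  ≥
x = 3, y = 0 ↦ 3  ≥
x = 3, y = 1 ↦ 3  ≥
x = 3, y = 2 ↦ 3  ≥
x = 3, y = 3 ↦ 3  ≥
So 7 of the 16 assignments meet the threshold.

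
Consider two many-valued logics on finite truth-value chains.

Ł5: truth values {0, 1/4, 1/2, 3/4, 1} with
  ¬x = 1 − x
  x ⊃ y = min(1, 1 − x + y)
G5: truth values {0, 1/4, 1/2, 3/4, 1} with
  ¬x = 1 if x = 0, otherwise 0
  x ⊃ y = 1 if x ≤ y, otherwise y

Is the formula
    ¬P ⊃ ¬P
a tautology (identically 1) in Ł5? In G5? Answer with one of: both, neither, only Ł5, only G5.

both

In Ł5: every assignment gives 1 — tautology.
In G5: every assignment gives 1 — tautology.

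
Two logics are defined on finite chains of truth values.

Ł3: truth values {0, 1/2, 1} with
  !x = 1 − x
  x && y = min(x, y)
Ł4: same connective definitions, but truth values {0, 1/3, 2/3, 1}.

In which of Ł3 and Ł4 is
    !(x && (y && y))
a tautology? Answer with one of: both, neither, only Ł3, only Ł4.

neither

In Ł3: at x = 1/2, y = 1/2 the value is 1/2 — not a tautology.
In Ł4: at x = 1/3, y = 1/3 the value is 2/3 — not a tautology.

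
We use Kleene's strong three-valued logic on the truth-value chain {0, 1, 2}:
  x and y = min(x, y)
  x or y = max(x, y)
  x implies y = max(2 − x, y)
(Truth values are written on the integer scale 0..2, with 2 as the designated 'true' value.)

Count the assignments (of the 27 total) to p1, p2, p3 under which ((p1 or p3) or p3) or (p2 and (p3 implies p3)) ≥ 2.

value 2: 17 assignments (counts)
value 1: 9 assignments
value 0: 1 assignment
So 17 of the 27 assignments meet the threshold.

17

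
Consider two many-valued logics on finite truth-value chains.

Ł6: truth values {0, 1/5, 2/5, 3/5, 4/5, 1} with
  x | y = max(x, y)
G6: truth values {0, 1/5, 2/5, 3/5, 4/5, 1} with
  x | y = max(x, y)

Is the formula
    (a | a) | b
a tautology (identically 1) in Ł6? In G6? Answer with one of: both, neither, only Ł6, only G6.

In Ł6: at a = 0, b = 0 the value is 0 — not a tautology.
In G6: at a = 0, b = 0 the value is 0 — not a tautology.

neither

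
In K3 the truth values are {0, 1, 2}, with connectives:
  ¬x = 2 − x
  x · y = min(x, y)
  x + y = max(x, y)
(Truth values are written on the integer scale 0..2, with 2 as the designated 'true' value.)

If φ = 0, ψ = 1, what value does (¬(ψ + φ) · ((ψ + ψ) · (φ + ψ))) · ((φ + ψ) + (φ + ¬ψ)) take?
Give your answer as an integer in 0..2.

ψ + φ = 1 + 0 = 1
¬(ψ + φ) = ¬1 = 1
ψ + ψ = 1 + 1 = 1
φ + ψ = 0 + 1 = 1
(ψ + ψ) · (φ + ψ) = 1 · 1 = 1
¬(ψ + φ) · ((ψ + ψ) · (φ + ψ)) = 1 · 1 = 1
φ + ψ = 0 + 1 = 1
¬ψ = ¬1 = 1
φ + ¬ψ = 0 + 1 = 1
(φ + ψ) + (φ + ¬ψ) = 1 + 1 = 1
(¬(ψ + φ) · ((ψ + ψ) · (φ + ψ))) · ((φ + ψ) + (φ + ¬ψ)) = 1 · 1 = 1

1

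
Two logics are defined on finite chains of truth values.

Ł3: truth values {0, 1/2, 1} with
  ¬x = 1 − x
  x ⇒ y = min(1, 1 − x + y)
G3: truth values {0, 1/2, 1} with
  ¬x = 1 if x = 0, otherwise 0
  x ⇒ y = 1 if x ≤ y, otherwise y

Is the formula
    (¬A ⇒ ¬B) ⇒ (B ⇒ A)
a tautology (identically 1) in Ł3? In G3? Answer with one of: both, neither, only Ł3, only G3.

only Ł3

In Ł3: every assignment gives 1 — tautology.
In G3: at A = 1/2, B = 1 the value is 1/2 — not a tautology.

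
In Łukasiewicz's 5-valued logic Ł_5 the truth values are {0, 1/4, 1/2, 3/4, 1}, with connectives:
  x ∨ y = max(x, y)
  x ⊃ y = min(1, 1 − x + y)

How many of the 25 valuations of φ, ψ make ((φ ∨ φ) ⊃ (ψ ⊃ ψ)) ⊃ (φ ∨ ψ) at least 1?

9

value 1: 9 assignments (counts)
value 3/4: 7 assignments
value 1/2: 5 assignments
value 1/4: 3 assignments
value 0: 1 assignment
So 9 of the 25 assignments meet the threshold.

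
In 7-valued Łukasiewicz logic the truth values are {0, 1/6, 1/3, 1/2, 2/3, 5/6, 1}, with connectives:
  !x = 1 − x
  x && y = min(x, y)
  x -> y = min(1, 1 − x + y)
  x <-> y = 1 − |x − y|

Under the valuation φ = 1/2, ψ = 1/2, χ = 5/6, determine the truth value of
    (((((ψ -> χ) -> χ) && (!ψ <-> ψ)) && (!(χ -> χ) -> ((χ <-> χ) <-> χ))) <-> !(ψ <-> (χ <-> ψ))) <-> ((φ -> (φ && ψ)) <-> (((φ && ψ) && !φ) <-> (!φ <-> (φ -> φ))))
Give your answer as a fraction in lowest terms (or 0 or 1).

1/3

ψ -> χ = 1/2 -> 5/6 = 1
(ψ -> χ) -> χ = 1 -> 5/6 = 5/6
!ψ = !1/2 = 1/2
!ψ <-> ψ = 1/2 <-> 1/2 = 1
((ψ -> χ) -> χ) && (!ψ <-> ψ) = 5/6 && 1 = 5/6
χ -> χ = 5/6 -> 5/6 = 1
!(χ -> χ) = !1 = 0
χ <-> χ = 5/6 <-> 5/6 = 1
(χ <-> χ) <-> χ = 1 <-> 5/6 = 5/6
!(χ -> χ) -> ((χ <-> χ) <-> χ) = 0 -> 5/6 = 1
(((ψ -> χ) -> χ) && (!ψ <-> ψ)) && (!(χ -> χ) -> ((χ <-> χ) <-> χ)) = 5/6 && 1 = 5/6
χ <-> ψ = 5/6 <-> 1/2 = 2/3
ψ <-> (χ <-> ψ) = 1/2 <-> 2/3 = 5/6
!(ψ <-> (χ <-> ψ)) = !5/6 = 1/6
((((ψ -> χ) -> χ) && (!ψ <-> ψ)) && (!(χ -> χ) -> ((χ <-> χ) <-> χ))) <-> !(ψ <-> (χ <-> ψ)) = 5/6 <-> 1/6 = 1/3
φ && ψ = 1/2 && 1/2 = 1/2
φ -> (φ && ψ) = 1/2 -> 1/2 = 1
φ && ψ = 1/2 && 1/2 = 1/2
!φ = !1/2 = 1/2
(φ && ψ) && !φ = 1/2 && 1/2 = 1/2
!φ = !1/2 = 1/2
φ -> φ = 1/2 -> 1/2 = 1
!φ <-> (φ -> φ) = 1/2 <-> 1 = 1/2
((φ && ψ) && !φ) <-> (!φ <-> (φ -> φ)) = 1/2 <-> 1/2 = 1
(φ -> (φ && ψ)) <-> (((φ && ψ) && !φ) <-> (!φ <-> (φ -> φ))) = 1 <-> 1 = 1
(((((ψ -> χ) -> χ) && (!ψ <-> ψ)) && (!(χ -> χ) -> ((χ <-> χ) <-> χ))) <-> !(ψ <-> (χ <-> ψ))) <-> ((φ -> (φ && ψ)) <-> (((φ && ψ) && !φ) <-> (!φ <-> (φ -> φ)))) = 1/3 <-> 1 = 1/3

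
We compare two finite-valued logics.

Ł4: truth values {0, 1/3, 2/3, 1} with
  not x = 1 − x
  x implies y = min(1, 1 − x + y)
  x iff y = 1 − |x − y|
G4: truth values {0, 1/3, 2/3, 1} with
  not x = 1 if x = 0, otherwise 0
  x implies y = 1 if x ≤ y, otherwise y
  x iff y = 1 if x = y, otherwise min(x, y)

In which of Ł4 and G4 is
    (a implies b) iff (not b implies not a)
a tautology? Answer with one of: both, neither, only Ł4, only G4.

only Ł4

In Ł4: every assignment gives 1 — tautology.
In G4: at a = 2/3, b = 1/3 the value is 1/3 — not a tautology.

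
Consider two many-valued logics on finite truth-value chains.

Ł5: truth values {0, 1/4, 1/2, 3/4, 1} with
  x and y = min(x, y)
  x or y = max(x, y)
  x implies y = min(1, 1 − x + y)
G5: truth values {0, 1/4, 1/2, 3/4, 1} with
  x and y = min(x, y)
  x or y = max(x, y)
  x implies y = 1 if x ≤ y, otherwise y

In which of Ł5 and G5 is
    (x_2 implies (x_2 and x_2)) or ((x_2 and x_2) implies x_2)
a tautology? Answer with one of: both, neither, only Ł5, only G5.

In Ł5: every assignment gives 1 — tautology.
In G5: every assignment gives 1 — tautology.

both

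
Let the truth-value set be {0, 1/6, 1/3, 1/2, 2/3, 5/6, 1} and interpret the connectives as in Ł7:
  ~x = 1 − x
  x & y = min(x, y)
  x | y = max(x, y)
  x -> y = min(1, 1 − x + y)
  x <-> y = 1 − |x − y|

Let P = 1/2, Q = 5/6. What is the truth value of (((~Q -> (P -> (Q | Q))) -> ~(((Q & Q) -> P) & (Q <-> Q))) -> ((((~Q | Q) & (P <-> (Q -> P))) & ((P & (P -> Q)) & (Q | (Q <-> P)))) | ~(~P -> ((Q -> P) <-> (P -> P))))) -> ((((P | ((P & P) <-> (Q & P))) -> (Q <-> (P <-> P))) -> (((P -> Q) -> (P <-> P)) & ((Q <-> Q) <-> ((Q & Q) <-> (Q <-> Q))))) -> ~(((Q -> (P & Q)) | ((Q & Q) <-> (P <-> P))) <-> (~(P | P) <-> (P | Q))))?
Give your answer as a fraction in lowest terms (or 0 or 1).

1/6

~Q = ~5/6 = 1/6
Q | Q = 5/6 | 5/6 = 5/6
P -> (Q | Q) = 1/2 -> 5/6 = 1
~Q -> (P -> (Q | Q)) = 1/6 -> 1 = 1
Q & Q = 5/6 & 5/6 = 5/6
(Q & Q) -> P = 5/6 -> 1/2 = 2/3
Q <-> Q = 5/6 <-> 5/6 = 1
((Q & Q) -> P) & (Q <-> Q) = 2/3 & 1 = 2/3
~(((Q & Q) -> P) & (Q <-> Q)) = ~2/3 = 1/3
(~Q -> (P -> (Q | Q))) -> ~(((Q & Q) -> P) & (Q <-> Q)) = 1 -> 1/3 = 1/3
~Q = ~5/6 = 1/6
~Q | Q = 1/6 | 5/6 = 5/6
Q -> P = 5/6 -> 1/2 = 2/3
P <-> (Q -> P) = 1/2 <-> 2/3 = 5/6
(~Q | Q) & (P <-> (Q -> P)) = 5/6 & 5/6 = 5/6
P -> Q = 1/2 -> 5/6 = 1
P & (P -> Q) = 1/2 & 1 = 1/2
Q <-> P = 5/6 <-> 1/2 = 2/3
Q | (Q <-> P) = 5/6 | 2/3 = 5/6
(P & (P -> Q)) & (Q | (Q <-> P)) = 1/2 & 5/6 = 1/2
((~Q | Q) & (P <-> (Q -> P))) & ((P & (P -> Q)) & (Q | (Q <-> P))) = 5/6 & 1/2 = 1/2
~P = ~1/2 = 1/2
Q -> P = 5/6 -> 1/2 = 2/3
P -> P = 1/2 -> 1/2 = 1
(Q -> P) <-> (P -> P) = 2/3 <-> 1 = 2/3
~P -> ((Q -> P) <-> (P -> P)) = 1/2 -> 2/3 = 1
~(~P -> ((Q -> P) <-> (P -> P))) = ~1 = 0
(((~Q | Q) & (P <-> (Q -> P))) & ((P & (P -> Q)) & (Q | (Q <-> P)))) | ~(~P -> ((Q -> P) <-> (P -> P))) = 1/2 | 0 = 1/2
((~Q -> (P -> (Q | Q))) -> ~(((Q & Q) -> P) & (Q <-> Q))) -> ((((~Q | Q) & (P <-> (Q -> P))) & ((P & (P -> Q)) & (Q | (Q <-> P)))) | ~(~P -> ((Q -> P) <-> (P -> P)))) = 1/3 -> 1/2 = 1
P & P = 1/2 & 1/2 = 1/2
Q & P = 5/6 & 1/2 = 1/2
(P & P) <-> (Q & P) = 1/2 <-> 1/2 = 1
P | ((P & P) <-> (Q & P)) = 1/2 | 1 = 1
P <-> P = 1/2 <-> 1/2 = 1
Q <-> (P <-> P) = 5/6 <-> 1 = 5/6
(P | ((P & P) <-> (Q & P))) -> (Q <-> (P <-> P)) = 1 -> 5/6 = 5/6
P -> Q = 1/2 -> 5/6 = 1
P <-> P = 1/2 <-> 1/2 = 1
(P -> Q) -> (P <-> P) = 1 -> 1 = 1
Q <-> Q = 5/6 <-> 5/6 = 1
Q & Q = 5/6 & 5/6 = 5/6
Q <-> Q = 5/6 <-> 5/6 = 1
(Q & Q) <-> (Q <-> Q) = 5/6 <-> 1 = 5/6
(Q <-> Q) <-> ((Q & Q) <-> (Q <-> Q)) = 1 <-> 5/6 = 5/6
((P -> Q) -> (P <-> P)) & ((Q <-> Q) <-> ((Q & Q) <-> (Q <-> Q))) = 1 & 5/6 = 5/6
((P | ((P & P) <-> (Q & P))) -> (Q <-> (P <-> P))) -> (((P -> Q) -> (P <-> P)) & ((Q <-> Q) <-> ((Q & Q) <-> (Q <-> Q)))) = 5/6 -> 5/6 = 1
P & Q = 1/2 & 5/6 = 1/2
Q -> (P & Q) = 5/6 -> 1/2 = 2/3
Q & Q = 5/6 & 5/6 = 5/6
P <-> P = 1/2 <-> 1/2 = 1
(Q & Q) <-> (P <-> P) = 5/6 <-> 1 = 5/6
(Q -> (P & Q)) | ((Q & Q) <-> (P <-> P)) = 2/3 | 5/6 = 5/6
P | P = 1/2 | 1/2 = 1/2
~(P | P) = ~1/2 = 1/2
P | Q = 1/2 | 5/6 = 5/6
~(P | P) <-> (P | Q) = 1/2 <-> 5/6 = 2/3
((Q -> (P & Q)) | ((Q & Q) <-> (P <-> P))) <-> (~(P | P) <-> (P | Q)) = 5/6 <-> 2/3 = 5/6
~(((Q -> (P & Q)) | ((Q & Q) <-> (P <-> P))) <-> (~(P | P) <-> (P | Q))) = ~5/6 = 1/6
(((P | ((P & P) <-> (Q & P))) -> (Q <-> (P <-> P))) -> (((P -> Q) -> (P <-> P)) & ((Q <-> Q) <-> ((Q & Q) <-> (Q <-> Q))))) -> ~(((Q -> (P & Q)) | ((Q & Q) <-> (P <-> P))) <-> (~(P | P) <-> (P | Q))) = 1 -> 1/6 = 1/6
(((~Q -> (P -> (Q | Q))) -> ~(((Q & Q) -> P) & (Q <-> Q))) -> ((((~Q | Q) & (P <-> (Q -> P))) & ((P & (P -> Q)) & (Q | (Q <-> P)))) | ~(~P -> ((Q -> P) <-> (P -> P))))) -> ((((P | ((P & P) <-> (Q & P))) -> (Q <-> (P <-> P))) -> (((P -> Q) -> (P <-> P)) & ((Q <-> Q) <-> ((Q & Q) <-> (Q <-> Q))))) -> ~(((Q -> (P & Q)) | ((Q & Q) <-> (P <-> P))) <-> (~(P | P) <-> (P | Q)))) = 1 -> 1/6 = 1/6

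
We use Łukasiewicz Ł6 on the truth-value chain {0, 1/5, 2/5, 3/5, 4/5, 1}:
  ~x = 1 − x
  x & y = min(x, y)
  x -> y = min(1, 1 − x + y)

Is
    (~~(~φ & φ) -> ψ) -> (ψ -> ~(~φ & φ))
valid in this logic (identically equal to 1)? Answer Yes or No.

Counterexample: take φ = 1/5, ψ = 1.
~φ = ~1/5 = 4/5
~φ & φ = 4/5 & 1/5 = 1/5
~(~φ & φ) = ~1/5 = 4/5
~~(~φ & φ) = ~4/5 = 1/5
~~(~φ & φ) -> ψ = 1/5 -> 1 = 1
~φ = ~1/5 = 4/5
~φ & φ = 4/5 & 1/5 = 1/5
~(~φ & φ) = ~1/5 = 4/5
ψ -> ~(~φ & φ) = 1 -> 4/5 = 4/5
(~~(~φ & φ) -> ψ) -> (ψ -> ~(~φ & φ)) = 1 -> 4/5 = 4/5
This gives 4/5 ≠ 1.

No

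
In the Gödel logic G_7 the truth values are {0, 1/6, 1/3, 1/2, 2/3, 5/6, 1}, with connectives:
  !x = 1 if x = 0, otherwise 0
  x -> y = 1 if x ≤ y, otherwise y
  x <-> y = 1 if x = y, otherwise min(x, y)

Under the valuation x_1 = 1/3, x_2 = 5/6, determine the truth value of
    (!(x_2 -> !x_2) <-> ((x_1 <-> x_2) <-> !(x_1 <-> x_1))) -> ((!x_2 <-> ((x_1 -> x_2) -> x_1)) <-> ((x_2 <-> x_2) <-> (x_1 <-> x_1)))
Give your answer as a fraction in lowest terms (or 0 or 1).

1

!x_2 = !5/6 = 0
x_2 -> !x_2 = 5/6 -> 0 = 0
!(x_2 -> !x_2) = !0 = 1
x_1 <-> x_2 = 1/3 <-> 5/6 = 1/3
x_1 <-> x_1 = 1/3 <-> 1/3 = 1
!(x_1 <-> x_1) = !1 = 0
(x_1 <-> x_2) <-> !(x_1 <-> x_1) = 1/3 <-> 0 = 0
!(x_2 -> !x_2) <-> ((x_1 <-> x_2) <-> !(x_1 <-> x_1)) = 1 <-> 0 = 0
!x_2 = !5/6 = 0
x_1 -> x_2 = 1/3 -> 5/6 = 1
(x_1 -> x_2) -> x_1 = 1 -> 1/3 = 1/3
!x_2 <-> ((x_1 -> x_2) -> x_1) = 0 <-> 1/3 = 0
x_2 <-> x_2 = 5/6 <-> 5/6 = 1
x_1 <-> x_1 = 1/3 <-> 1/3 = 1
(x_2 <-> x_2) <-> (x_1 <-> x_1) = 1 <-> 1 = 1
(!x_2 <-> ((x_1 -> x_2) -> x_1)) <-> ((x_2 <-> x_2) <-> (x_1 <-> x_1)) = 0 <-> 1 = 0
(!(x_2 -> !x_2) <-> ((x_1 <-> x_2) <-> !(x_1 <-> x_1))) -> ((!x_2 <-> ((x_1 -> x_2) -> x_1)) <-> ((x_2 <-> x_2) <-> (x_1 <-> x_1))) = 0 -> 0 = 1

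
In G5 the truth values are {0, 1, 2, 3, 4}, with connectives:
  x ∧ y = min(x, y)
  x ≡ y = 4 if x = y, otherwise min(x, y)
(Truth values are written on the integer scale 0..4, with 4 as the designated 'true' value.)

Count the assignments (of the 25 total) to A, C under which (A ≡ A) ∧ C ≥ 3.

10

value 4: 5 assignments (counts)
value 3: 5 assignments (counts)
value 2: 5 assignments
value 1: 5 assignments
value 0: 5 assignments
So 10 of the 25 assignments meet the threshold.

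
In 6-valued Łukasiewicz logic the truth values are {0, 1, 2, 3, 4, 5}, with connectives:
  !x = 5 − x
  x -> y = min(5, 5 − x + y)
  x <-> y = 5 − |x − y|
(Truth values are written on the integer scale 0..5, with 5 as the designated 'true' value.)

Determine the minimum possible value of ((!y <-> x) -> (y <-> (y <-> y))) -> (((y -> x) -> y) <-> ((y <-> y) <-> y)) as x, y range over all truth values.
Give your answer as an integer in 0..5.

Take x = 0, y = 2:
!y = !2 = 3
!y <-> x = 3 <-> 0 = 2
y <-> y = 2 <-> 2 = 5
y <-> (y <-> y) = 2 <-> 5 = 2
(!y <-> x) -> (y <-> (y <-> y)) = 2 -> 2 = 5
y -> x = 2 -> 0 = 3
(y -> x) -> y = 3 -> 2 = 4
y <-> y = 2 <-> 2 = 5
(y <-> y) <-> y = 5 <-> 2 = 2
((y -> x) -> y) <-> ((y <-> y) <-> y) = 4 <-> 2 = 3
((!y <-> x) -> (y <-> (y <-> y))) -> (((y -> x) -> y) <-> ((y <-> y) <-> y)) = 5 -> 3 = 3
No assignment yields a value below 3, so this is the minimum.

3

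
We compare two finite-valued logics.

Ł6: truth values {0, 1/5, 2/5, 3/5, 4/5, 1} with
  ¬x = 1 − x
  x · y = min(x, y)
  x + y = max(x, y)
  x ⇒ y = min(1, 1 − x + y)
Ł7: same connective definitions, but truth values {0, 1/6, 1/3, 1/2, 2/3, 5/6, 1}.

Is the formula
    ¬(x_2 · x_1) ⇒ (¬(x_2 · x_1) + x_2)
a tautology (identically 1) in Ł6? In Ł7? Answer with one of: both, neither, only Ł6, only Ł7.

both

In Ł6: every assignment gives 1 — tautology.
In Ł7: every assignment gives 1 — tautology.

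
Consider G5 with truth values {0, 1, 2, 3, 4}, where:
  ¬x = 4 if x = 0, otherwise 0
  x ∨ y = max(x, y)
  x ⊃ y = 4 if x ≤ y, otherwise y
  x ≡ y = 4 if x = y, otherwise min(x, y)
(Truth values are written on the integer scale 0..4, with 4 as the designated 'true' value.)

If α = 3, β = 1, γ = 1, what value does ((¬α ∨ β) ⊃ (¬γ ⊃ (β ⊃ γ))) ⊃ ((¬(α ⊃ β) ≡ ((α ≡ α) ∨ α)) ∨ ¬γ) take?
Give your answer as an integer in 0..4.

0

¬α = ¬3 = 0
¬α ∨ β = 0 ∨ 1 = 1
¬γ = ¬1 = 0
β ⊃ γ = 1 ⊃ 1 = 4
¬γ ⊃ (β ⊃ γ) = 0 ⊃ 4 = 4
(¬α ∨ β) ⊃ (¬γ ⊃ (β ⊃ γ)) = 1 ⊃ 4 = 4
α ⊃ β = 3 ⊃ 1 = 1
¬(α ⊃ β) = ¬1 = 0
α ≡ α = 3 ≡ 3 = 4
(α ≡ α) ∨ α = 4 ∨ 3 = 4
¬(α ⊃ β) ≡ ((α ≡ α) ∨ α) = 0 ≡ 4 = 0
¬γ = ¬1 = 0
(¬(α ⊃ β) ≡ ((α ≡ α) ∨ α)) ∨ ¬γ = 0 ∨ 0 = 0
((¬α ∨ β) ⊃ (¬γ ⊃ (β ⊃ γ))) ⊃ ((¬(α ⊃ β) ≡ ((α ≡ α) ∨ α)) ∨ ¬γ) = 4 ⊃ 0 = 0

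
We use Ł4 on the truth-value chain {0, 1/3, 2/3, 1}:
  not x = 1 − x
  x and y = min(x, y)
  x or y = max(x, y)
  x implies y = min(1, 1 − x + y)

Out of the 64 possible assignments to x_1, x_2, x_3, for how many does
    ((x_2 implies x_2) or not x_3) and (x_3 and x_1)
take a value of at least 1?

value 1: 4 assignments (counts)
value 2/3: 12 assignments
value 1/3: 20 assignments
value 0: 28 assignments
So 4 of the 64 assignments meet the threshold.

4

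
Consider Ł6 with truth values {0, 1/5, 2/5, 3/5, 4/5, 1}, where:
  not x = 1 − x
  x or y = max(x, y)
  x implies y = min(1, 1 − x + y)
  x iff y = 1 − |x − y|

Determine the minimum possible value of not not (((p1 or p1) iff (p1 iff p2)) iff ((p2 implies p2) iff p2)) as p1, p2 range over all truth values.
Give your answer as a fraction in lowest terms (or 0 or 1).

Take p1 = 2/5, p2 = 0:
p1 or p1 = 2/5 or 2/5 = 2/5
p1 iff p2 = 2/5 iff 0 = 3/5
(p1 or p1) iff (p1 iff p2) = 2/5 iff 3/5 = 4/5
p2 implies p2 = 0 implies 0 = 1
(p2 implies p2) iff p2 = 1 iff 0 = 0
((p1 or p1) iff (p1 iff p2)) iff ((p2 implies p2) iff p2) = 4/5 iff 0 = 1/5
not (((p1 or p1) iff (p1 iff p2)) iff ((p2 implies p2) iff p2)) = not 1/5 = 4/5
not not (((p1 or p1) iff (p1 iff p2)) iff ((p2 implies p2) iff p2)) = not 4/5 = 1/5
No assignment yields a value below 1/5, so this is the minimum.

1/5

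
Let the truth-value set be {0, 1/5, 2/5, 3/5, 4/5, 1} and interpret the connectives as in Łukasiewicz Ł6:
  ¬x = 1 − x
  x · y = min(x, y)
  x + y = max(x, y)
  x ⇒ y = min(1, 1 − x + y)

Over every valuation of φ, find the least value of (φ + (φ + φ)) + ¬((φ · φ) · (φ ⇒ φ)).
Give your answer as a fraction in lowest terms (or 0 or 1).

Take φ = 2/5:
φ + φ = 2/5 + 2/5 = 2/5
φ + (φ + φ) = 2/5 + 2/5 = 2/5
φ · φ = 2/5 · 2/5 = 2/5
φ ⇒ φ = 2/5 ⇒ 2/5 = 1
(φ · φ) · (φ ⇒ φ) = 2/5 · 1 = 2/5
¬((φ · φ) · (φ ⇒ φ)) = ¬2/5 = 3/5
(φ + (φ + φ)) + ¬((φ · φ) · (φ ⇒ φ)) = 2/5 + 3/5 = 3/5
No assignment yields a value below 3/5, so this is the minimum.

3/5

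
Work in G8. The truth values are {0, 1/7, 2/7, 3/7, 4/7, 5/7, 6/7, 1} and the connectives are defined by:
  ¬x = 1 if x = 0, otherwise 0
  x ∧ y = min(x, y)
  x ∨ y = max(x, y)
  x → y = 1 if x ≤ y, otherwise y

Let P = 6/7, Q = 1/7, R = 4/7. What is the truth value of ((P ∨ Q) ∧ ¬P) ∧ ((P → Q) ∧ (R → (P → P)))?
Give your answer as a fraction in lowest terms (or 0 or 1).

0

P ∨ Q = 6/7 ∨ 1/7 = 6/7
¬P = ¬6/7 = 0
(P ∨ Q) ∧ ¬P = 6/7 ∧ 0 = 0
P → Q = 6/7 → 1/7 = 1/7
P → P = 6/7 → 6/7 = 1
R → (P → P) = 4/7 → 1 = 1
(P → Q) ∧ (R → (P → P)) = 1/7 ∧ 1 = 1/7
((P ∨ Q) ∧ ¬P) ∧ ((P → Q) ∧ (R → (P → P))) = 0 ∧ 1/7 = 0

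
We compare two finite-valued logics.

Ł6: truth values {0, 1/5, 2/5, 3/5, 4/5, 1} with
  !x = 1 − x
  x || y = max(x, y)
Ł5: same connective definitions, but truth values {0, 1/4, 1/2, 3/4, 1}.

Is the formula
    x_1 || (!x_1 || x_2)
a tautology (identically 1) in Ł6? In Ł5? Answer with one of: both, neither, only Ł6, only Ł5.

In Ł6: at x_1 = 1/5, x_2 = 0 the value is 4/5 — not a tautology.
In Ł5: at x_1 = 1/4, x_2 = 0 the value is 3/4 — not a tautology.

neither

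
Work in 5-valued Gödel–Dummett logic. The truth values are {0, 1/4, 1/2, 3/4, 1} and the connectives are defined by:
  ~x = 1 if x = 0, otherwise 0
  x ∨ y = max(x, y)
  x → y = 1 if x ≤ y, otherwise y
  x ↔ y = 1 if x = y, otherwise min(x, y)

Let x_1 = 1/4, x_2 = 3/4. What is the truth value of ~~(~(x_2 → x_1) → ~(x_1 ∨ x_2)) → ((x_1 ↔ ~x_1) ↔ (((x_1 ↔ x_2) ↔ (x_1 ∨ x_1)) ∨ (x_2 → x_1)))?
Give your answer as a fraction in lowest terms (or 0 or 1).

x_2 → x_1 = 3/4 → 1/4 = 1/4
~(x_2 → x_1) = ~1/4 = 0
x_1 ∨ x_2 = 1/4 ∨ 3/4 = 3/4
~(x_1 ∨ x_2) = ~3/4 = 0
~(x_2 → x_1) → ~(x_1 ∨ x_2) = 0 → 0 = 1
~(~(x_2 → x_1) → ~(x_1 ∨ x_2)) = ~1 = 0
~~(~(x_2 → x_1) → ~(x_1 ∨ x_2)) = ~0 = 1
~x_1 = ~1/4 = 0
x_1 ↔ ~x_1 = 1/4 ↔ 0 = 0
x_1 ↔ x_2 = 1/4 ↔ 3/4 = 1/4
x_1 ∨ x_1 = 1/4 ∨ 1/4 = 1/4
(x_1 ↔ x_2) ↔ (x_1 ∨ x_1) = 1/4 ↔ 1/4 = 1
x_2 → x_1 = 3/4 → 1/4 = 1/4
((x_1 ↔ x_2) ↔ (x_1 ∨ x_1)) ∨ (x_2 → x_1) = 1 ∨ 1/4 = 1
(x_1 ↔ ~x_1) ↔ (((x_1 ↔ x_2) ↔ (x_1 ∨ x_1)) ∨ (x_2 → x_1)) = 0 ↔ 1 = 0
~~(~(x_2 → x_1) → ~(x_1 ∨ x_2)) → ((x_1 ↔ ~x_1) ↔ (((x_1 ↔ x_2) ↔ (x_1 ∨ x_1)) ∨ (x_2 → x_1))) = 1 → 0 = 0

0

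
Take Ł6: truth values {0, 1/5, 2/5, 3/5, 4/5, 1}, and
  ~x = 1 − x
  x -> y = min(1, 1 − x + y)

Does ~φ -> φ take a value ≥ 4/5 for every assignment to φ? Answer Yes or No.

No

Counterexample: take φ = 0.
~φ = ~0 = 1
~φ -> φ = 1 -> 0 = 0
This gives 0, which is below 4/5.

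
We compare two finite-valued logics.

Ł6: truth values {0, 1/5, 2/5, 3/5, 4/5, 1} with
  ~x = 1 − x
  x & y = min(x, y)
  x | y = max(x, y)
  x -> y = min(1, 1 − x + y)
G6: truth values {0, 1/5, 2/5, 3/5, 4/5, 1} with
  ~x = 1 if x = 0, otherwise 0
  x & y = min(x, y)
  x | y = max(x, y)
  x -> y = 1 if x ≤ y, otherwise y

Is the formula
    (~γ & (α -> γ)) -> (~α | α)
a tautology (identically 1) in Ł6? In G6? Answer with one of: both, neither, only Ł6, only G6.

In Ł6: at α = 2/5, γ = 1/5 the value is 4/5 — not a tautology.
In G6: every assignment gives 1 — tautology.

only G6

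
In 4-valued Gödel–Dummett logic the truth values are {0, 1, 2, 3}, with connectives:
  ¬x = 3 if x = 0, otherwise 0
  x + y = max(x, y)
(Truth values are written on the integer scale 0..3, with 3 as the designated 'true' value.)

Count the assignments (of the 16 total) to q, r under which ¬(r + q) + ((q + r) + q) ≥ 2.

13

q = 0, r = 0 ↦ 3  ≥
q = 0, r = 1 ↦ 1  <
q = 0, r = 2 ↦ 2  ≥
q = 0, r = 3 ↦ 3  ≥
q = 1, r = 0 ↦ 1  <
q = 1, r = 1 ↦ 1  <
q = 1, r = 2 ↦ 2  ≥
q = 1, r = 3 ↦ 3  ≥
q = 2, r = 0 ↦ 2  ≥
q = 2, r = 1 ↦ 2  ≥
q = 2, r = 2 ↦ 2  ≥
q = 2, r = 3 ↦ 3  ≥
q = 3, r = 0 ↦ 3  ≥
q = 3, r = 1 ↦ 3  ≥
q = 3, r = 2 ↦ 3  ≥
q = 3, r = 3 ↦ 3  ≥
So 13 of the 16 assignments meet the threshold.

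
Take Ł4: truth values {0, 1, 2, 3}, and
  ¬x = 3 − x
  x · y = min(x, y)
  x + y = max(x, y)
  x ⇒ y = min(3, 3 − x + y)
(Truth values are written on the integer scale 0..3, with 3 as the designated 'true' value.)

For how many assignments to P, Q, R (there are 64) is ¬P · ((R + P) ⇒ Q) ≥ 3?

10

value 3: 10 assignments (counts)
value 2: 16 assignments
value 1: 19 assignments
value 0: 19 assignments
So 10 of the 64 assignments meet the threshold.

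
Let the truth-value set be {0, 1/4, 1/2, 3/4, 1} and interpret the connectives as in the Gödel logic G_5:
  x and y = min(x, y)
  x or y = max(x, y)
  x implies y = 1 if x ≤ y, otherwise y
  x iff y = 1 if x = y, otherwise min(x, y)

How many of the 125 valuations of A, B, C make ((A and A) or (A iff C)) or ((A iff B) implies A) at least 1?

value 1: 109 assignments (counts)
value 3/4: 4 assignments
value 1/2: 4 assignments
value 1/4: 4 assignments
value 0: 4 assignments
So 109 of the 125 assignments meet the threshold.

109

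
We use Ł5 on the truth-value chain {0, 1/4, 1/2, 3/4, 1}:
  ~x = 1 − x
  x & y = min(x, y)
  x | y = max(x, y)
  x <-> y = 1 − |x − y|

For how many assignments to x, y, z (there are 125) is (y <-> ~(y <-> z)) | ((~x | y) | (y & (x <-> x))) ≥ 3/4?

value 1: 69 assignments (counts)
value 3/4: 41 assignments (counts)
value 1/2: 11 assignments
value 1/4: 3 assignments
value 0: 1 assignment
So 110 of the 125 assignments meet the threshold.

110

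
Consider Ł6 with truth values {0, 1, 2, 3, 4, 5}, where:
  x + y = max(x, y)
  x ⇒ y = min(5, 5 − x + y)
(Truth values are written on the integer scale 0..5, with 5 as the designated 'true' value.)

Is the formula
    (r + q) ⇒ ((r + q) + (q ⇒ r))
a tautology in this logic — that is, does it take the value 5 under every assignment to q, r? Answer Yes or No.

Yes

At q = 1, r = 1, for instance:
r + q = 1 + 1 = 1
q ⇒ r = 1 ⇒ 1 = 5
(r + q) + (q ⇒ r) = 1 + 5 = 5
(r + q) ⇒ ((r + q) + (q ⇒ r)) = 1 ⇒ 5 = 5
and checking the remaining 35 assignments likewise gives ≥ 5 in every case.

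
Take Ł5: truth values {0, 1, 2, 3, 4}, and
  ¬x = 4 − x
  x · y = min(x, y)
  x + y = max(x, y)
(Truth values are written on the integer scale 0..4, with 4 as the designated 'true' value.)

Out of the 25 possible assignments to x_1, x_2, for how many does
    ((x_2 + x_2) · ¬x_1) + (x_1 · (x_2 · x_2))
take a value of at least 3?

8

value 4: 2 assignments (counts)
value 3: 6 assignments (counts)
value 2: 7 assignments
value 1: 5 assignments
value 0: 5 assignments
So 8 of the 25 assignments meet the threshold.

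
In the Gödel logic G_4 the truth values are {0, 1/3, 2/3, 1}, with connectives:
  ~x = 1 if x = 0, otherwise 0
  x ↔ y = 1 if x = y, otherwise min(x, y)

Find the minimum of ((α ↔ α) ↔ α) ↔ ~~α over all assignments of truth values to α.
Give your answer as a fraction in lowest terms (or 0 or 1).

Take α = 1/3:
α ↔ α = 1/3 ↔ 1/3 = 1
(α ↔ α) ↔ α = 1 ↔ 1/3 = 1/3
~α = ~1/3 = 0
~~α = ~0 = 1
((α ↔ α) ↔ α) ↔ ~~α = 1/3 ↔ 1 = 1/3
No assignment yields a value below 1/3, so this is the minimum.

1/3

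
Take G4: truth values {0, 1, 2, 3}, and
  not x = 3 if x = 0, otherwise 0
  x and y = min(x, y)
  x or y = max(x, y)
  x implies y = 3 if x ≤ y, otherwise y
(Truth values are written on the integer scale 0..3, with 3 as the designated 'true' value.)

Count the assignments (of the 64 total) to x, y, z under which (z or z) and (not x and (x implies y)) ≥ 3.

value 3: 4 assignments (counts)
value 2: 4 assignments
value 1: 4 assignments
value 0: 52 assignments
So 4 of the 64 assignments meet the threshold.

4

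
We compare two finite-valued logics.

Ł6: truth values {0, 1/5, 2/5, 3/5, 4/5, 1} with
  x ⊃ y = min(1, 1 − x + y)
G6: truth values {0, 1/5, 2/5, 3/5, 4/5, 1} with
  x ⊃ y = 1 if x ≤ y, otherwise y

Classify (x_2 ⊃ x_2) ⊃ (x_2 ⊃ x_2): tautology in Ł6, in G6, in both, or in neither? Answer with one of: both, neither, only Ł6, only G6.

both

In Ł6: every assignment gives 1 — tautology.
In G6: every assignment gives 1 — tautology.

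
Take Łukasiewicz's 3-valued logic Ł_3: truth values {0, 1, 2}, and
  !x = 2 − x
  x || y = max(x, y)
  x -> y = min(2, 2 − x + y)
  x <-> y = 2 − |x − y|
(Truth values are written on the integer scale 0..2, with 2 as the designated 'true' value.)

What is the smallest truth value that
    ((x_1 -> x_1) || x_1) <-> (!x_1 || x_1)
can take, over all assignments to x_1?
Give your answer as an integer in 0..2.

Take x_1 = 1:
x_1 -> x_1 = 1 -> 1 = 2
(x_1 -> x_1) || x_1 = 2 || 1 = 2
!x_1 = !1 = 1
!x_1 || x_1 = 1 || 1 = 1
((x_1 -> x_1) || x_1) <-> (!x_1 || x_1) = 2 <-> 1 = 1
No assignment yields a value below 1, so this is the minimum.

1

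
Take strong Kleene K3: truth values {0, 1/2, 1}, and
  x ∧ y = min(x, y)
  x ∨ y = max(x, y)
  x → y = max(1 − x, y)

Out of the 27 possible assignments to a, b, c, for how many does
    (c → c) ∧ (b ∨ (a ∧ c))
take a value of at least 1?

value 1: 8 assignments (counts)
value 1/2: 14 assignments
value 0: 5 assignments
So 8 of the 27 assignments meet the threshold.

8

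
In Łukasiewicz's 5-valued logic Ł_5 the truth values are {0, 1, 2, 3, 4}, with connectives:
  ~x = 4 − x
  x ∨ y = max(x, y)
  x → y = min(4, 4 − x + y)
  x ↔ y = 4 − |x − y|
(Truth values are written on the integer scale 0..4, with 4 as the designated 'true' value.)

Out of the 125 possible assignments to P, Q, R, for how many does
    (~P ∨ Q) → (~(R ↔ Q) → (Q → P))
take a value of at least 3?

value 4: 113 assignments (counts)
value 3: 5 assignments (counts)
value 2: 4 assignments
value 1: 2 assignments
value 0: 1 assignment
So 118 of the 125 assignments meet the threshold.

118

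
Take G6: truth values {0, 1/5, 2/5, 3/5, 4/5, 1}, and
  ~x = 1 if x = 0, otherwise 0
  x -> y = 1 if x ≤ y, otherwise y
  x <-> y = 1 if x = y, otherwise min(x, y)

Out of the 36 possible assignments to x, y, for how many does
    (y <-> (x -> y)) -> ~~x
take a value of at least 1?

value 1: 31 assignments (counts)
value 0: 5 assignments
So 31 of the 36 assignments meet the threshold.

31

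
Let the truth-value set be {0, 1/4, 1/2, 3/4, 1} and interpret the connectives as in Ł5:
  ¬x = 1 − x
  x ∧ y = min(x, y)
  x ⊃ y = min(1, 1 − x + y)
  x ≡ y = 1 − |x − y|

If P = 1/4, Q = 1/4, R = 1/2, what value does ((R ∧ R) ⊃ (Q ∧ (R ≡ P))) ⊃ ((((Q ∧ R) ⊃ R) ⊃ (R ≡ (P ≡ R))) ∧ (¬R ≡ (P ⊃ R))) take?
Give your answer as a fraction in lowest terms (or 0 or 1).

3/4

R ∧ R = 1/2 ∧ 1/2 = 1/2
R ≡ P = 1/2 ≡ 1/4 = 3/4
Q ∧ (R ≡ P) = 1/4 ∧ 3/4 = 1/4
(R ∧ R) ⊃ (Q ∧ (R ≡ P)) = 1/2 ⊃ 1/4 = 3/4
Q ∧ R = 1/4 ∧ 1/2 = 1/4
(Q ∧ R) ⊃ R = 1/4 ⊃ 1/2 = 1
P ≡ R = 1/4 ≡ 1/2 = 3/4
R ≡ (P ≡ R) = 1/2 ≡ 3/4 = 3/4
((Q ∧ R) ⊃ R) ⊃ (R ≡ (P ≡ R)) = 1 ⊃ 3/4 = 3/4
¬R = ¬1/2 = 1/2
P ⊃ R = 1/4 ⊃ 1/2 = 1
¬R ≡ (P ⊃ R) = 1/2 ≡ 1 = 1/2
(((Q ∧ R) ⊃ R) ⊃ (R ≡ (P ≡ R))) ∧ (¬R ≡ (P ⊃ R)) = 3/4 ∧ 1/2 = 1/2
((R ∧ R) ⊃ (Q ∧ (R ≡ P))) ⊃ ((((Q ∧ R) ⊃ R) ⊃ (R ≡ (P ≡ R))) ∧ (¬R ≡ (P ⊃ R))) = 3/4 ⊃ 1/2 = 3/4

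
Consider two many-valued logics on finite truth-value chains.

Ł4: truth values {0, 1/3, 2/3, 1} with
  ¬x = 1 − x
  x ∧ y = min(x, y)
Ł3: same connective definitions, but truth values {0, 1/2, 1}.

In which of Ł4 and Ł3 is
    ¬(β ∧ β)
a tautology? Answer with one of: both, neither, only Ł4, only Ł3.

neither

In Ł4: at β = 1/3 the value is 2/3 — not a tautology.
In Ł3: at β = 1/2 the value is 1/2 — not a tautology.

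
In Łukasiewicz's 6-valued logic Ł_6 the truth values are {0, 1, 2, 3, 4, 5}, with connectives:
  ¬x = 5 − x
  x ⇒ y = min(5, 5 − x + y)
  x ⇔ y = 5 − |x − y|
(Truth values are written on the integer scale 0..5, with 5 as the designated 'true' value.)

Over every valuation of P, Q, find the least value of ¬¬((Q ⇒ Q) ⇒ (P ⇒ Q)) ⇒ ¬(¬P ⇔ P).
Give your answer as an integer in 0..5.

1

Take P = 2, Q = 2:
Q ⇒ Q = 2 ⇒ 2 = 5
P ⇒ Q = 2 ⇒ 2 = 5
(Q ⇒ Q) ⇒ (P ⇒ Q) = 5 ⇒ 5 = 5
¬((Q ⇒ Q) ⇒ (P ⇒ Q)) = ¬5 = 0
¬¬((Q ⇒ Q) ⇒ (P ⇒ Q)) = ¬0 = 5
¬P = ¬2 = 3
¬P ⇔ P = 3 ⇔ 2 = 4
¬(¬P ⇔ P) = ¬4 = 1
¬¬((Q ⇒ Q) ⇒ (P ⇒ Q)) ⇒ ¬(¬P ⇔ P) = 5 ⇒ 1 = 1
No assignment yields a value below 1, so this is the minimum.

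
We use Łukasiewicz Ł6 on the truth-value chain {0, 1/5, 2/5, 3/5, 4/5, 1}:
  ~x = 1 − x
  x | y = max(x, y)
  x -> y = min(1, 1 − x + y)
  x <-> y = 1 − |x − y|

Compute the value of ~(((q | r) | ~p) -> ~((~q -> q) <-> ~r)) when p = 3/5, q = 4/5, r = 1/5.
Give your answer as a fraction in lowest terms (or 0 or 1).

3/5

q | r = 4/5 | 1/5 = 4/5
~p = ~3/5 = 2/5
(q | r) | ~p = 4/5 | 2/5 = 4/5
~q = ~4/5 = 1/5
~q -> q = 1/5 -> 4/5 = 1
~r = ~1/5 = 4/5
(~q -> q) <-> ~r = 1 <-> 4/5 = 4/5
~((~q -> q) <-> ~r) = ~4/5 = 1/5
((q | r) | ~p) -> ~((~q -> q) <-> ~r) = 4/5 -> 1/5 = 2/5
~(((q | r) | ~p) -> ~((~q -> q) <-> ~r)) = ~2/5 = 3/5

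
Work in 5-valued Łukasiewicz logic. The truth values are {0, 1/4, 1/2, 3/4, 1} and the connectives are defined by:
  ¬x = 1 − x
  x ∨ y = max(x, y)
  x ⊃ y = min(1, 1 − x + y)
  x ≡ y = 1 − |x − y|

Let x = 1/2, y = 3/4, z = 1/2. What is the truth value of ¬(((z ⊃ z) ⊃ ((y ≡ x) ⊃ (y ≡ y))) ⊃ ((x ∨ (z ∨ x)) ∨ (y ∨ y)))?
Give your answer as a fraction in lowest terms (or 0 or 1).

1/4

z ⊃ z = 1/2 ⊃ 1/2 = 1
y ≡ x = 3/4 ≡ 1/2 = 3/4
y ≡ y = 3/4 ≡ 3/4 = 1
(y ≡ x) ⊃ (y ≡ y) = 3/4 ⊃ 1 = 1
(z ⊃ z) ⊃ ((y ≡ x) ⊃ (y ≡ y)) = 1 ⊃ 1 = 1
z ∨ x = 1/2 ∨ 1/2 = 1/2
x ∨ (z ∨ x) = 1/2 ∨ 1/2 = 1/2
y ∨ y = 3/4 ∨ 3/4 = 3/4
(x ∨ (z ∨ x)) ∨ (y ∨ y) = 1/2 ∨ 3/4 = 3/4
((z ⊃ z) ⊃ ((y ≡ x) ⊃ (y ≡ y))) ⊃ ((x ∨ (z ∨ x)) ∨ (y ∨ y)) = 1 ⊃ 3/4 = 3/4
¬(((z ⊃ z) ⊃ ((y ≡ x) ⊃ (y ≡ y))) ⊃ ((x ∨ (z ∨ x)) ∨ (y ∨ y))) = ¬3/4 = 1/4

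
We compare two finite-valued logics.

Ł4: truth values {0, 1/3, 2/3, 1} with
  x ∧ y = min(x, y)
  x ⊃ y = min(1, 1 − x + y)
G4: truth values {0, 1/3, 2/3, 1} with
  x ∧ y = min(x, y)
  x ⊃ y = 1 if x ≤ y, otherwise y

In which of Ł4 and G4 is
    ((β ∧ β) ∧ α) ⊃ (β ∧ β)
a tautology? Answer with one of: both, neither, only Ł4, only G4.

both

In Ł4: every assignment gives 1 — tautology.
In G4: every assignment gives 1 — tautology.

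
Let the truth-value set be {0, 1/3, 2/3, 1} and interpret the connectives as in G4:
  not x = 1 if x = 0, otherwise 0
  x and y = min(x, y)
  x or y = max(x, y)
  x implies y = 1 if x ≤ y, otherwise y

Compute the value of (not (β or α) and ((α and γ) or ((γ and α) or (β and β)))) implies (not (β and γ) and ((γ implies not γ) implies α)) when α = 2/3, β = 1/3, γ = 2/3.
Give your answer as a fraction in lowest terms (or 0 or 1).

β or α = 1/3 or 2/3 = 2/3
not (β or α) = not 2/3 = 0
α and γ = 2/3 and 2/3 = 2/3
γ and α = 2/3 and 2/3 = 2/3
β and β = 1/3 and 1/3 = 1/3
(γ and α) or (β and β) = 2/3 or 1/3 = 2/3
(α and γ) or ((γ and α) or (β and β)) = 2/3 or 2/3 = 2/3
not (β or α) and ((α and γ) or ((γ and α) or (β and β))) = 0 and 2/3 = 0
β and γ = 1/3 and 2/3 = 1/3
not (β and γ) = not 1/3 = 0
not γ = not 2/3 = 0
γ implies not γ = 2/3 implies 0 = 0
(γ implies not γ) implies α = 0 implies 2/3 = 1
not (β and γ) and ((γ implies not γ) implies α) = 0 and 1 = 0
(not (β or α) and ((α and γ) or ((γ and α) or (β and β)))) implies (not (β and γ) and ((γ implies not γ) implies α)) = 0 implies 0 = 1

1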